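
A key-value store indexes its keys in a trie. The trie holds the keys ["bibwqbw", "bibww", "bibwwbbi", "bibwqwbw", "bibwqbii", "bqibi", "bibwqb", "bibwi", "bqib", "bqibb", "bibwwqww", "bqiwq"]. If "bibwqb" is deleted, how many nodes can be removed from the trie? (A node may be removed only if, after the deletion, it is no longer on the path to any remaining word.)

After clearing the end-marker at "bibwqb", prune upward until reaching a node still needed by another word.
Every node on "bibwqb" is still needed (e.g. by "bibwqbw"), so nothing is freed.
Nodes removed: 0

0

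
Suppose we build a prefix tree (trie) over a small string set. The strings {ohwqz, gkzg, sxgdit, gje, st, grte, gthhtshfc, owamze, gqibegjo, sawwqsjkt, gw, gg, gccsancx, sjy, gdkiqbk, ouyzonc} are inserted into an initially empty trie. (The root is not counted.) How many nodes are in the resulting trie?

Insert word by word; a character creates a node only if that edge doesn't already exist:
  "ohwqz" → 5 new (o, h, w, q, z)
  "gkzg" → 4 new (g, k, z, g)
  "sxgdit" → 6 new (s, x, g, d, i, t)
  "gje" → prefix "g" already present; 2 new (j, e)
  "st" → prefix "s" already present; 1 new (t)
  "grte" → prefix "g" already present; 3 new (r, t, e)
  "gthhtshfc" → prefix "g" already present; 8 new (t, h, h, t, s, h, f, c)
  "owamze" → prefix "o" already present; 5 new (w, a, m, z, e)
  "gqibegjo" → prefix "g" already present; 7 new (q, i, b, e, g, j, o)
  "sawwqsjkt" → prefix "s" already present; 8 new (a, w, w, q, s, j, k, t)
  "gw" → prefix "g" already present; 1 new (w)
  "gg" → prefix "g" already present; 1 new (g)
  "gccsancx" → prefix "g" already present; 7 new (c, c, s, a, n, c, x)
  "sjy" → prefix "s" already present; 2 new (j, y)
  "gdkiqbk" → prefix "g" already present; 6 new (d, k, i, q, b, k)
  "ouyzonc" → prefix "o" already present; 6 new (u, y, z, o, n, c)
Total nodes = 5 + 4 + 6 + 2 + 1 + 3 + 8 + 5 + 7 + 8 + 1 + 1 + 7 + 2 + 6 + 6 = 72

72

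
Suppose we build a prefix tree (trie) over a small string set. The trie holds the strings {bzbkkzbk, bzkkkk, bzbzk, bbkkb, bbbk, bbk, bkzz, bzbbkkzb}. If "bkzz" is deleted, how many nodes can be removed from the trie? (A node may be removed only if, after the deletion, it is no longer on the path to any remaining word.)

3

A node on "bkzz"'s path can go only if nothing else ends at it or branches off below it.
The suffix "kzz" (3 nodes) is used only by "bkzz"; the node for "b" still has the child "z", so pruning stops there.
Nodes removed: 3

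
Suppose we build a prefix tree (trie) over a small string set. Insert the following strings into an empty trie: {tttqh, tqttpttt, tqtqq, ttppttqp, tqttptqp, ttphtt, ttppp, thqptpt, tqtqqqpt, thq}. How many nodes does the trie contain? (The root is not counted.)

35

Trace insertions, counting only characters that open a new branch:
  "tttqh" → 5 new (t, t, t, q, h)
  "tqttpttt" → prefix "t" already present; 7 new (q, t, t, p, t, t, t)
  "tqtqq" → prefix "tqt" already present; 2 new (q, q)
  "ttppttqp" → prefix "tt" already present; 6 new (p, p, t, t, q, p)
  "tqttptqp" → prefix "tqttpt" already present; 2 new (q, p)
  "ttphtt" → prefix "ttp" already present; 3 new (h, t, t)
  "ttppp" → prefix "ttpp" already present; 1 new (p)
  "thqptpt" → prefix "t" already present; 6 new (h, q, p, t, p, t)
  "tqtqqqpt" → prefix "tqtqq" already present; 3 new (q, p, t)
  "thq" → prefix "thq" already present; 0 new (none)
Total nodes = 5 + 7 + 2 + 6 + 2 + 3 + 1 + 6 + 3 + 0 = 35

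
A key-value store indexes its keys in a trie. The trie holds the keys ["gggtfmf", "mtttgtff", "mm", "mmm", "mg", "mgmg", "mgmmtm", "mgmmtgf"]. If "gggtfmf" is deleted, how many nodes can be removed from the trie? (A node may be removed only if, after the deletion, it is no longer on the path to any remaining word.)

7

After clearing the end-marker at "gggtfmf", prune upward until reaching a node still needed by another word.
No other word shares any prefix with "gggtfmf", so all 7 of its nodes go.
Nodes removed: 7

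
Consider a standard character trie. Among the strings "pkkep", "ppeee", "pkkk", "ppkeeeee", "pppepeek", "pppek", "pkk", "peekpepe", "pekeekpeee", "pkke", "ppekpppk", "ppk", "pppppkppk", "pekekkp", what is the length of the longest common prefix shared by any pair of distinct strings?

Equivalently: take the maximum, over all pairs, of their longest common prefix length.
e.g. "pekeekpeee" and "pekekkp" share the prefix "peke" of length 4; no pair shares a longer one.
Longest shared-prefix length: 4

4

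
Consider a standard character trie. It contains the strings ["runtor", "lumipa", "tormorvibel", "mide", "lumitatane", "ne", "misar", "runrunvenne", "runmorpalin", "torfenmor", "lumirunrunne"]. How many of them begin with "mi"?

Filter for entries beginning with "mi":
Words under "mi": mide, misar
Count: 2

2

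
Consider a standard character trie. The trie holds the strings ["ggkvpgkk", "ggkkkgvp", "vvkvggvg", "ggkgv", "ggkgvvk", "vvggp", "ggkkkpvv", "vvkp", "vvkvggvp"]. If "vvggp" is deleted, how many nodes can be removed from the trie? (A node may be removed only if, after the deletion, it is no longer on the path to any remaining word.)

3

After clearing the end-marker at "vvggp", prune upward until reaching a node still needed by another word.
The suffix "ggp" (3 nodes) is used only by "vvggp"; the node for "vv" still has the child "k", so pruning stops there.
Nodes removed: 3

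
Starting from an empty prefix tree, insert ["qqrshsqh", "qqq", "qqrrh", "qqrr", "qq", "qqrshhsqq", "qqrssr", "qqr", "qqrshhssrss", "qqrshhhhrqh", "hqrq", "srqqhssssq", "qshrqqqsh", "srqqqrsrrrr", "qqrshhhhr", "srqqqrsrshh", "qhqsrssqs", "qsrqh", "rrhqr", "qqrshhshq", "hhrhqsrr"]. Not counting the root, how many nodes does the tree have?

Insert word by word; a character creates a node only if that edge doesn't already exist:
  "qqrshsqh" → 8 new (q, q, r, s, h, s, q, h)
  "qqq" → prefix "qq" already present; 1 new (q)
  "qqrrh" → prefix "qqr" already present; 2 new (r, h)
  "qqrr" → prefix "qqrr" already present; 0 new (none)
  "qq" → prefix "qq" already present; 0 new (none)
  "qqrshhsqq" → prefix "qqrsh" already present; 4 new (h, s, q, q)
  "qqrssr" → prefix "qqrs" already present; 2 new (s, r)
  "qqr" → prefix "qqr" already present; 0 new (none)
  "qqrshhssrss" → prefix "qqrshhs" already present; 4 new (s, r, s, s)
  "qqrshhhhrqh" → prefix "qqrshh" already present; 5 new (h, h, r, q, h)
  "hqrq" → 4 new (h, q, r, q)
  "srqqhssssq" → 10 new (s, r, q, q, h, s, s, s, s, q)
  "qshrqqqsh" → prefix "q" already present; 8 new (s, h, r, q, q, q, s, h)
  "srqqqrsrrrr" → prefix "srqq" already present; 7 new (q, r, s, r, r, r, r)
  "qqrshhhhr" → prefix "qqrshhhhr" already present; 0 new (none)
  "srqqqrsrshh" → prefix "srqqqrsr" already present; 3 new (s, h, h)
  "qhqsrssqs" → prefix "q" already present; 8 new (h, q, s, r, s, s, q, s)
  "qsrqh" → prefix "qs" already present; 3 new (r, q, h)
  "rrhqr" → 5 new (r, r, h, q, r)
  "qqrshhshq" → prefix "qqrshhs" already present; 2 new (h, q)
  "hhrhqsrr" → prefix "h" already present; 7 new (h, r, h, q, s, r, r)
Total nodes = 8 + 1 + 2 + 0 + 0 + 4 + 2 + 0 + 4 + 5 + 4 + 10 + 8 + 7 + 0 + 3 + 8 + 3 + 5 + 2 + 7 = 83

83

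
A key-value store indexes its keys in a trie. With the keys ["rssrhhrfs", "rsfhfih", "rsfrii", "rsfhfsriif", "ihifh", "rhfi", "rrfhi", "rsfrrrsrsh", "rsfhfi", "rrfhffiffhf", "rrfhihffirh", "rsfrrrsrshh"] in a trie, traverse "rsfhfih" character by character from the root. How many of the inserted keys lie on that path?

Check each prefix of "rsfhfih" against the stored set — each match is an end-marker on the path.
Prefixes of the query that are stored words: "rsfhfi", "rsfhfih"
Count: 2

2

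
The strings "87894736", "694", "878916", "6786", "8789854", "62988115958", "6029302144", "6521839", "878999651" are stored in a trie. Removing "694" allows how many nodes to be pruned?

2

After clearing the end-marker at "694", prune upward until reaching a node still needed by another word.
The suffix "94" (2 nodes) is used only by "694"; the node for "6" still has the child "7", so pruning stops there.
Nodes removed: 2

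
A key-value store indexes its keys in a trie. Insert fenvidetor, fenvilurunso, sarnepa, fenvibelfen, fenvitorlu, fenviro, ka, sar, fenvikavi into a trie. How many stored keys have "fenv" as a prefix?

Filter for entries beginning with "fenv":
Matches: "fenvibelfen", "fenvidetor", "fenvikavi", "fenvilurunso", "fenviro", "fenvitorlu"
Count: 6

6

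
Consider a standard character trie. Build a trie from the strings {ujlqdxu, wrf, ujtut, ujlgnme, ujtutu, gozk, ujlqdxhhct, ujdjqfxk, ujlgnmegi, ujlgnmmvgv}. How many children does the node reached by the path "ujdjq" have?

1

The children of the "ujdjq" node are the distinct next characters among strings starting with "ujdjq".
Distinct next characters after "ujdjq": f.
That node has 1 child edge.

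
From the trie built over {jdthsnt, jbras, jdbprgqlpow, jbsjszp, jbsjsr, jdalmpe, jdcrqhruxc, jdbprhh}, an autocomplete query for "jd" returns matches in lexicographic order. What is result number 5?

jdthsnt

Words with prefix "jd", in lexicographic order: "jdalmpe", "jdbprgqlpow", "jdbprhh", "jdcrqhruxc", "jdthsnt"
The 5th is jdthsnt.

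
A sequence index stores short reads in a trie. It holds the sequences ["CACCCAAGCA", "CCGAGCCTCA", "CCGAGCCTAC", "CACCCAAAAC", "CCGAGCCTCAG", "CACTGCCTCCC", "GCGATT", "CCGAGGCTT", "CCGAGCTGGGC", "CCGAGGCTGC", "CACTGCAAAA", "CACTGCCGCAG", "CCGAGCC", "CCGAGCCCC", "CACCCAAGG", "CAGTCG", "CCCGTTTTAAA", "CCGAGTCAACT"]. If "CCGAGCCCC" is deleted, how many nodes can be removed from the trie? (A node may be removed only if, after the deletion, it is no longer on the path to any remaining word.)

Walk "CCGAGCCCC" from the leaf back toward the root, removing each node that no remaining word uses.
The suffix "CC" (2 nodes) is used only by "CCGAGCCCC"; the node for "CCGAGCC" still has the child "T", so pruning stops there.
Nodes removed: 2

2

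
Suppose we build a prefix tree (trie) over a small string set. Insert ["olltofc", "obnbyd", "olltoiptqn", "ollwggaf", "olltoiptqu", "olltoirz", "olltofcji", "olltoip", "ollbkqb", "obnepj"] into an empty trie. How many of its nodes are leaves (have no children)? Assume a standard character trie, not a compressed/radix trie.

Leaves are exactly the stored words that no other stored word extends.
Those words: "obnbyd", "obnepj", "ollbkqb", "olltofcji", "olltoiptqn", "olltoiptqu", "olltoirz", "ollwggaf"
Leaf count: 8

8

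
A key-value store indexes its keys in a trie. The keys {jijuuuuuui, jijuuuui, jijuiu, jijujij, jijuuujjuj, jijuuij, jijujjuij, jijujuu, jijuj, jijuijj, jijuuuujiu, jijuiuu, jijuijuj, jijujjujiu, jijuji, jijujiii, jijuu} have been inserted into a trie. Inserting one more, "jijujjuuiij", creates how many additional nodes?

"jijujju" is already a path in the trie; the remaining "uiij" must be added.
So 11 − 7 = 4 new nodes.

4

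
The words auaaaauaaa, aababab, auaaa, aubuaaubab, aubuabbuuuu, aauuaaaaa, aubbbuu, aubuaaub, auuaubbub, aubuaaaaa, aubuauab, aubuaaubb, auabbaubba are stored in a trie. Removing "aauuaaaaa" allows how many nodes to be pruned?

7

After clearing the end-marker at "aauuaaaaa", prune upward until reaching a node still needed by another word.
The suffix "uuaaaaa" (7 nodes) is used only by "aauuaaaaa"; the node for "aa" still has the child "b", so pruning stops there.
Nodes removed: 7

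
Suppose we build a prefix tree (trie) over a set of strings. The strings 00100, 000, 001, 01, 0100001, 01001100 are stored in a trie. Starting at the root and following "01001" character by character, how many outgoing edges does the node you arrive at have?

The children of the "01001" node are the distinct next characters among strings starting with "01001".
Distinct next characters after "01001": 1.
That node has 1 child edge.

1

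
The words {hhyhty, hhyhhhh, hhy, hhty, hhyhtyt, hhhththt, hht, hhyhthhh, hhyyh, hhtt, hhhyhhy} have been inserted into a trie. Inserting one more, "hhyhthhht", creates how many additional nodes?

Walking "hhyhthhht" from the root, the first 8 characters ("hhyhthhh") follow existing edges; "t" is the first miss.
New nodes needed: |"hhyhthhht"| − 8 = 9 − 8 = 1.

1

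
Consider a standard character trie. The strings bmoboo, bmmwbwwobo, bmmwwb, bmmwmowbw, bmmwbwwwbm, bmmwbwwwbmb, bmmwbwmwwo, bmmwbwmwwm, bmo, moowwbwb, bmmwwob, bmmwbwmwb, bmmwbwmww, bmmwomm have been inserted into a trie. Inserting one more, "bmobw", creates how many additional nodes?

The longest prefix of "bmobw" already in the trie is "bmob" (length 4).
So 5 − 4 = 1 new nodes.

1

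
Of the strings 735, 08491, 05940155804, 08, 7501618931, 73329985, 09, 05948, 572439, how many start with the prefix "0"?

Walk to "0"; the words in its subtree are exactly those with that prefix.
Matches: "05940155804", "05948", "08", "08491", "09"
Count: 5

5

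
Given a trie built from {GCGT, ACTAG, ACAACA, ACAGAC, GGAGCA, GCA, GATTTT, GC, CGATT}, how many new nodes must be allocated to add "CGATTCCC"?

3

"CGATT" is already a path in the trie; the remaining "CCC" must be added.
New nodes needed: |"CGATTCCC"| − 5 = 8 − 5 = 3.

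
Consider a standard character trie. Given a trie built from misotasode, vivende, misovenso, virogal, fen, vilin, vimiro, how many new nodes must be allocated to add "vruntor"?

"v" is already a path in the trie; the remaining "runtor" must be added.
Each of the 6 remaining characters creates one node.

6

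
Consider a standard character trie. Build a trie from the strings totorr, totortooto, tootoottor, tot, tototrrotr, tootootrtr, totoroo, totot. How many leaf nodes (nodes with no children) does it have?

Leaves are exactly the stored words that no other stored word extends.
Those words: "tootootrtr", "tootoottor", "totoroo", "totorr", "totortooto", "tototrrotr"
Leaf count: 6

6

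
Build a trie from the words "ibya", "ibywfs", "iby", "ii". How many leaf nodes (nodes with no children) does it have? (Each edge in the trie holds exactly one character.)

A leaf is a node with no children — equivalently, the end of a word that is not a proper prefix of any other stored word.
Those words: "ibya", "ibywfs", "ii"
Leaf count: 3

3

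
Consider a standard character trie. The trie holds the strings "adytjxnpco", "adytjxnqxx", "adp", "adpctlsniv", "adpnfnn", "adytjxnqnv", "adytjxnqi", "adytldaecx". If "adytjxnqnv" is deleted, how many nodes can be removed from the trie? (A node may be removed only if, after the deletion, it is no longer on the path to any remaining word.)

2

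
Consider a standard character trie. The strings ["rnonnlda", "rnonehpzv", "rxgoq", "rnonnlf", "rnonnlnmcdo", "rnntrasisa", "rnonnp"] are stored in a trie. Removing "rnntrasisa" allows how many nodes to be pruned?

8

After clearing the end-marker at "rnntrasisa", prune upward until reaching a node still needed by another word.
The suffix "ntrasisa" (8 nodes) is used only by "rnntrasisa"; the node for "rn" still has the child "o", so pruning stops there.
Nodes removed: 8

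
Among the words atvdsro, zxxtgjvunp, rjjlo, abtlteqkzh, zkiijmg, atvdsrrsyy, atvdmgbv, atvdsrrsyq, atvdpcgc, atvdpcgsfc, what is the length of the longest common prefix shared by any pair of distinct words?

9

Equivalently: take the maximum, over all pairs, of their longest common prefix length.
e.g. "atvdsrrsyq" and "atvdsrrsyy" share the prefix "atvdsrrsy" of length 9; no pair shares a longer one.
Longest shared-prefix length: 9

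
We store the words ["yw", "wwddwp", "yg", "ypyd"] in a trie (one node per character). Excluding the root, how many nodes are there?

Insert word by word; a character creates a node only if that edge doesn't already exist:
  "yw" → 2 new (y, w)
  "wwddwp" → 6 new (w, w, d, d, w, p)
  "yg" → prefix "y" already present; 1 new (g)
  "ypyd" → prefix "y" already present; 3 new (p, y, d)
Total nodes = 2 + 6 + 1 + 3 = 12

12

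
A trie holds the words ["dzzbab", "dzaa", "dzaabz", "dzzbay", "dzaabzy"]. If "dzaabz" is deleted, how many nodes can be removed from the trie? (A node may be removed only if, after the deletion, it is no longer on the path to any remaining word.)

0

Walk "dzaabz" from the leaf back toward the root, removing each node that no remaining word uses.
Every node on "dzaabz" is still needed (e.g. by "dzaabzy"), so nothing is freed.
Nodes removed: 0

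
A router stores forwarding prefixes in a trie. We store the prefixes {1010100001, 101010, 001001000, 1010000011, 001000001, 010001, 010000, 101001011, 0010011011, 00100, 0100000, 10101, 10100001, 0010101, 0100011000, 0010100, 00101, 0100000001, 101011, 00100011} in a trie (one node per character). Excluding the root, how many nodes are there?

Count nodes per top-level branch (shared prefixes stored once):
  '0'-branch (00100, 001000001, 00100011, 001001000, 0010011011, 00101, 0010100, 0010101, 010000, 0100000, 0100000001, 010001, 0100011000): 37 nodes
  '1'-branch (1010000011, 10100001, 101001011, 10101, 101010, 1010100001, 101011): 22 nodes
Sum: 59

59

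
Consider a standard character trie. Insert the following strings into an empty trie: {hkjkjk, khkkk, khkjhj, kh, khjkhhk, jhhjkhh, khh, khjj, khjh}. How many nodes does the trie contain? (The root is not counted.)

Insert word by word; a character creates a node only if that edge doesn't already exist:
  "hkjkjk" → 6 new (h, k, j, k, j, k)
  "khkkk" → 5 new (k, h, k, k, k)
  "khkjhj" → prefix "khk" already present; 3 new (j, h, j)
  "kh" → prefix "kh" already present; 0 new (none)
  "khjkhhk" → prefix "kh" already present; 5 new (j, k, h, h, k)
  "jhhjkhh" → 7 new (j, h, h, j, k, h, h)
  "khh" → prefix "kh" already present; 1 new (h)
  "khjj" → prefix "khj" already present; 1 new (j)
  "khjh" → prefix "khj" already present; 1 new (h)
Total nodes = 6 + 5 + 3 + 0 + 5 + 7 + 1 + 1 + 1 = 29

29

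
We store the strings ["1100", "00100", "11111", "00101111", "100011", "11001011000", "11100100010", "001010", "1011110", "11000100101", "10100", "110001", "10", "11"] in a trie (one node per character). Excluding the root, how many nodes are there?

51

Trace insertions, counting only characters that open a new branch:
  "1100" → 4 new (1, 1, 0, 0)
  "00100" → 5 new (0, 0, 1, 0, 0)
  "11111" → prefix "11" already present; 3 new (1, 1, 1)
  "00101111" → prefix "0010" already present; 4 new (1, 1, 1, 1)
  "100011" → prefix "1" already present; 5 new (0, 0, 0, 1, 1)
  "11001011000" → prefix "1100" already present; 7 new (1, 0, 1, 1, 0, 0, 0)
  "11100100010" → prefix "111" already present; 8 new (0, 0, 1, 0, 0, 0, 1, 0)
  "001010" → prefix "00101" already present; 1 new (0)
  "1011110" → prefix "10" already present; 5 new (1, 1, 1, 1, 0)
  "11000100101" → prefix "1100" already present; 7 new (0, 1, 0, 0, 1, 0, 1)
  "10100" → prefix "101" already present; 2 new (0, 0)
  "110001" → prefix "110001" already present; 0 new (none)
  "10" → prefix "10" already present; 0 new (none)
  "11" → prefix "11" already present; 0 new (none)
Total nodes = 4 + 5 + 3 + 4 + 5 + 7 + 8 + 1 + 5 + 7 + 2 + 0 + 0 + 0 = 51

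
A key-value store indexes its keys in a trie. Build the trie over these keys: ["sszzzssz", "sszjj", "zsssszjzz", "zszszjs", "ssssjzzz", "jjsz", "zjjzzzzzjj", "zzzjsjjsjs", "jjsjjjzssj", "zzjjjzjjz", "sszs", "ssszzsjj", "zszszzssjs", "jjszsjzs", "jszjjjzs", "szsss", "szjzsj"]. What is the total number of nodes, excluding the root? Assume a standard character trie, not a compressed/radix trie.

Count nodes per top-level branch (shared prefixes stored once):
  'j'-branch (jjsjjjzssj, jjsz, jjszsjzs, jszjjjzs): 22 nodes
  's'-branch (ssssjzzz, ssszzsjj, sszjj, sszs, sszzzssz, szjzsj, szsss): 30 nodes
  'z'-branch (zjjzzzzzjj, zsssszjzz, zszszjs, zszszzssjs, zzjjjzjjz, zzzjsjjsjs): 44 nodes
Sum: 96

96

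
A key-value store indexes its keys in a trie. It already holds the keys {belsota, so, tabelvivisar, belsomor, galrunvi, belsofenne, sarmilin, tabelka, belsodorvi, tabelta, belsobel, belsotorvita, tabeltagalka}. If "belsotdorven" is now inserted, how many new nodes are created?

6

"belsot" is already a path in the trie; the remaining "dorven" must be added.
Each of the 6 remaining characters creates one node.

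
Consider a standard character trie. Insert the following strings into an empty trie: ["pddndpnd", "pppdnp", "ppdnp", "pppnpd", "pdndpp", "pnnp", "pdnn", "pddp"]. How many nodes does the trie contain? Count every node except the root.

Count nodes per top-level branch (shared prefixes stored once):
  'p'-branch (pddndpnd, pddp, pdndpp, pdnn, pnnp, ppdnp, pppdnp, pppnpd): 28 nodes
Sum: 28

28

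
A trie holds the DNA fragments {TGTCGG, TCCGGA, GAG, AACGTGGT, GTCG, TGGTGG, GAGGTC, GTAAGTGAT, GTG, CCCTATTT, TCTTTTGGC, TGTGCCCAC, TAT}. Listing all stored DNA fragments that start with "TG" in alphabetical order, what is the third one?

TGTGCCCAC

Filter for "TG…" and sort: "TGGTGG", "TGTCGG", "TGTGCCCAC"
Position 3: TGTGCCCAC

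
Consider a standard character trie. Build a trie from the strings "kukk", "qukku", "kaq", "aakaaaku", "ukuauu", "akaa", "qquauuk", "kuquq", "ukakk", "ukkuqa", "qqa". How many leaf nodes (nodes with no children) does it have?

11

A leaf is a node with no children — equivalently, the end of a word that is not a proper prefix of any other stored word.
Those words: "aakaaaku", "akaa", "kaq", "kukk", "kuquq", "qqa", "qquauuk", "qukku", "ukakk", "ukkuqa", "ukuauu"
Leaf count: 11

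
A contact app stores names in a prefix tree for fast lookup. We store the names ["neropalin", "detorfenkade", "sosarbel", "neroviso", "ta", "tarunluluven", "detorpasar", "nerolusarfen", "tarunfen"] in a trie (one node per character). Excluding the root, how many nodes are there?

Insert word by word; a character creates a node only if that edge doesn't already exist:
  "neropalin" → 9 new (n, e, r, o, p, a, l, i, n)
  "detorfenkade" → 12 new (d, e, t, o, r, f, e, n, k, a, d, e)
  "sosarbel" → 8 new (s, o, s, a, r, b, e, l)
  "neroviso" → prefix "nero" already present; 4 new (v, i, s, o)
  "ta" → 2 new (t, a)
  "tarunluluven" → prefix "ta" already present; 10 new (r, u, n, l, u, l, u, v, e, n)
  "detorpasar" → prefix "detor" already present; 5 new (p, a, s, a, r)
  "nerolusarfen" → prefix "nero" already present; 8 new (l, u, s, a, r, f, e, n)
  "tarunfen" → prefix "tarun" already present; 3 new (f, e, n)
Total nodes = 9 + 12 + 8 + 4 + 2 + 10 + 5 + 8 + 3 = 61

61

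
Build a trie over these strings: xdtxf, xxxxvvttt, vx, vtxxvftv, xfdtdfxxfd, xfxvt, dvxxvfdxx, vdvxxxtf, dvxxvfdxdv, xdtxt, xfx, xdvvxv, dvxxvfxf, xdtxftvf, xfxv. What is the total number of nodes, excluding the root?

62

Trace insertions, counting only characters that open a new branch:
  "xdtxf" → 5 new (x, d, t, x, f)
  "xxxxvvttt" → prefix "x" already present; 8 new (x, x, x, v, v, t, t, t)
  "vx" → 2 new (v, x)
  "vtxxvftv" → prefix "v" already present; 7 new (t, x, x, v, f, t, v)
  "xfdtdfxxfd" → prefix "x" already present; 9 new (f, d, t, d, f, x, x, f, d)
  "xfxvt" → prefix "xf" already present; 3 new (x, v, t)
  "dvxxvfdxx" → 9 new (d, v, x, x, v, f, d, x, x)
  "vdvxxxtf" → prefix "v" already present; 7 new (d, v, x, x, x, t, f)
  "dvxxvfdxdv" → prefix "dvxxvfdx" already present; 2 new (d, v)
  "xdtxt" → prefix "xdtx" already present; 1 new (t)
  "xfx" → prefix "xfx" already present; 0 new (none)
  "xdvvxv" → prefix "xd" already present; 4 new (v, v, x, v)
  "dvxxvfxf" → prefix "dvxxvf" already present; 2 new (x, f)
  "xdtxftvf" → prefix "xdtxf" already present; 3 new (t, v, f)
  "xfxv" → prefix "xfxv" already present; 0 new (none)
Total nodes = 5 + 8 + 2 + 7 + 9 + 3 + 9 + 7 + 2 + 1 + 0 + 4 + 2 + 3 + 0 = 62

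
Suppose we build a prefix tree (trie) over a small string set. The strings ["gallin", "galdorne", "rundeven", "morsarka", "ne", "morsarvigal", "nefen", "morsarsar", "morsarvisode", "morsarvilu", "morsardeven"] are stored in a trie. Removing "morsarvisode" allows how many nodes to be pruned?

4

A node on "morsarvisode"'s path can go only if nothing else ends at it or branches off below it.
The suffix "sode" (4 nodes) is used only by "morsarvisode"; the node for "morsarvi" still has the child "g", so pruning stops there.
Nodes removed: 4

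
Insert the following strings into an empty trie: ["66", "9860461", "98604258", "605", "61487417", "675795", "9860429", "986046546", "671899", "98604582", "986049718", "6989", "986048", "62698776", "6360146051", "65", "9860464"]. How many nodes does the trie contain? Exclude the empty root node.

63

Insert word by word; a character creates a node only if that edge doesn't already exist:
  "66" → 2 new (6, 6)
  "9860461" → 7 new (9, 8, 6, 0, 4, 6, 1)
  "98604258" → prefix "98604" already present; 3 new (2, 5, 8)
  "605" → prefix "6" already present; 2 new (0, 5)
  "61487417" → prefix "6" already present; 7 new (1, 4, 8, 7, 4, 1, 7)
  "675795" → prefix "6" already present; 5 new (7, 5, 7, 9, 5)
  "9860429" → prefix "986042" already present; 1 new (9)
  "986046546" → prefix "986046" already present; 3 new (5, 4, 6)
  "671899" → prefix "67" already present; 4 new (1, 8, 9, 9)
  "98604582" → prefix "98604" already present; 3 new (5, 8, 2)
  "986049718" → prefix "98604" already present; 4 new (9, 7, 1, 8)
  "6989" → prefix "6" already present; 3 new (9, 8, 9)
  "986048" → prefix "98604" already present; 1 new (8)
  "62698776" → prefix "6" already present; 7 new (2, 6, 9, 8, 7, 7, 6)
  "6360146051" → prefix "6" already present; 9 new (3, 6, 0, 1, 4, 6, 0, 5, 1)
  "65" → prefix "6" already present; 1 new (5)
  "9860464" → prefix "986046" already present; 1 new (4)
Total nodes = 2 + 7 + 3 + 2 + 7 + 5 + 1 + 3 + 4 + 3 + 4 + 3 + 1 + 7 + 9 + 1 + 1 = 63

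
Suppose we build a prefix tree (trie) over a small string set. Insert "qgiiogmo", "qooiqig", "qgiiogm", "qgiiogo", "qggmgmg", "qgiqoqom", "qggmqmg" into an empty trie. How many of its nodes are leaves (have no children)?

6

Leaves are exactly the stored words that no other stored word extends.
Those words: "qggmgmg", "qggmqmg", "qgiiogmo", "qgiiogo", "qgiqoqom", "qooiqig"
Leaf count: 6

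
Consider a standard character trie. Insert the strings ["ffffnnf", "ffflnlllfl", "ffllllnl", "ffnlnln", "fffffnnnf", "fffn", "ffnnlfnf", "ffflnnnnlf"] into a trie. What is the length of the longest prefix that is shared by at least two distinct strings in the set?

5

Look for the deepest trie node that still has at least two words in its subtree.
"ffflnlllfl" and "ffflnnnnlf" agree on "fffln" (5 characters) before diverging; nothing deeper is shared.
Longest shared-prefix length: 5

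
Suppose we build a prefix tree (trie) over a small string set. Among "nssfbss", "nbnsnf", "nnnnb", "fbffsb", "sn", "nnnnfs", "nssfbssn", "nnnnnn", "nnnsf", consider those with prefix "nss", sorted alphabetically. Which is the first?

nssfbss

Filter for "nss…" and sort: "nssfbss", "nssfbssn"
The 1st is nssfbss.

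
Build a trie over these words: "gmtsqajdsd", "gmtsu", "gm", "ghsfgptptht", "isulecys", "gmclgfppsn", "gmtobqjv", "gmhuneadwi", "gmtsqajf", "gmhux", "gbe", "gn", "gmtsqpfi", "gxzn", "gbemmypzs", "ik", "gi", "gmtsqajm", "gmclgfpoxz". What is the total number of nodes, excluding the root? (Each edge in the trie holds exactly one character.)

73

Count nodes per top-level branch (shared prefixes stored once):
  'g'-branch (gbe, gbemmypzs, ghsfgptptht, gi, gm, gmclgfpoxz, gmclgfppsn, gmhuneadwi, gmhux, gmtobqjv, gmtsqajdsd, gmtsqajf, gmtsqajm, gmtsqpfi, gmtsu, gn, gxzn): 64 nodes
  'i'-branch (ik, isulecys): 9 nodes
Sum: 73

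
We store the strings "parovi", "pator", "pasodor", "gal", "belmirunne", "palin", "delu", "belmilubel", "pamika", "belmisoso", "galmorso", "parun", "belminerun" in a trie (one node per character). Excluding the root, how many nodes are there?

For each word, the new-node count is its length minus the longest prefix already in the trie:
  "parovi" → 6 new (p, a, r, o, v, i)
  "pator" → prefix "pa" already present; 3 new (t, o, r)
  "pasodor" → prefix "pa" already present; 5 new (s, o, d, o, r)
  "gal" → 3 new (g, a, l)
  "belmirunne" → 10 new (b, e, l, m, i, r, u, n, n, e)
  "palin" → prefix "pa" already present; 3 new (l, i, n)
  "delu" → 4 new (d, e, l, u)
  "belmilubel" → prefix "belmi" already present; 5 new (l, u, b, e, l)
  "pamika" → prefix "pa" already present; 4 new (m, i, k, a)
  "belmisoso" → prefix "belmi" already present; 4 new (s, o, s, o)
  "galmorso" → prefix "gal" already present; 5 new (m, o, r, s, o)
  "parun" → prefix "par" already present; 2 new (u, n)
  "belminerun" → prefix "belmi" already present; 5 new (n, e, r, u, n)
Total nodes = 6 + 3 + 5 + 3 + 10 + 3 + 4 + 5 + 4 + 4 + 5 + 2 + 5 = 59

59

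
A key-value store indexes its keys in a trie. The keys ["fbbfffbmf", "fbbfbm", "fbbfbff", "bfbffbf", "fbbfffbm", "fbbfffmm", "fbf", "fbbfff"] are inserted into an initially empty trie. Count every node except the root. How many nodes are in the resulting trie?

23

Insert word by word; a character creates a node only if that edge doesn't already exist:
  "fbbfffbmf" → 9 new (f, b, b, f, f, f, b, m, f)
  "fbbfbm" → prefix "fbbf" already present; 2 new (b, m)
  "fbbfbff" → prefix "fbbfb" already present; 2 new (f, f)
  "bfbffbf" → 7 new (b, f, b, f, f, b, f)
  "fbbfffbm" → prefix "fbbfffbm" already present; 0 new (none)
  "fbbfffmm" → prefix "fbbfff" already present; 2 new (m, m)
  "fbf" → prefix "fb" already present; 1 new (f)
  "fbbfff" → prefix "fbbfff" already present; 0 new (none)
Total nodes = 9 + 2 + 2 + 7 + 0 + 2 + 1 + 0 = 23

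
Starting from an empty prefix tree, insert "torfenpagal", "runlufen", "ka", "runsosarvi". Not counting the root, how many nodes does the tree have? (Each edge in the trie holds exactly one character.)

28

Insert word by word; a character creates a node only if that edge doesn't already exist:
  "torfenpagal" → 11 new (t, o, r, f, e, n, p, a, g, a, l)
  "runlufen" → 8 new (r, u, n, l, u, f, e, n)
  "ka" → 2 new (k, a)
  "runsosarvi" → prefix "run" already present; 7 new (s, o, s, a, r, v, i)
Total nodes = 11 + 8 + 2 + 7 = 28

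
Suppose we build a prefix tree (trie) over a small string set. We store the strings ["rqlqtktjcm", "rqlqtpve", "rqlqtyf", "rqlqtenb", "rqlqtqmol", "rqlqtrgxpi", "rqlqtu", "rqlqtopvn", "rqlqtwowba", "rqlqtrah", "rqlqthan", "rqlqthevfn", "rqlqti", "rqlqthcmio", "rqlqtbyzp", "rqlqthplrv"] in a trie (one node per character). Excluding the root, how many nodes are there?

Count nodes per top-level branch (shared prefixes stored once):
  'r'-branch (rqlqtbyzp, rqlqtenb, rqlqthan, rqlqthcmio, rqlqthevfn, rqlqthplrv, rqlqti, rqlqtktjcm, rqlqtopvn, rqlqtpve, rqlqtqmol, rqlqtrah, rqlqtrgxpi, rqlqtu, rqlqtwowba, rqlqtyf): 59 nodes
Sum: 59

59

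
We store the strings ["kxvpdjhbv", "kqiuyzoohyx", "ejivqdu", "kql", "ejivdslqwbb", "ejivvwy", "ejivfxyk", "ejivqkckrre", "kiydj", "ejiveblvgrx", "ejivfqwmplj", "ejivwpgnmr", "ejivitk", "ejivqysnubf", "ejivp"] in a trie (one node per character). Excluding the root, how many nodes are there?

For each word, the new-node count is its length minus the longest prefix already in the trie:
  "kxvpdjhbv" → 9 new (k, x, v, p, d, j, h, b, v)
  "kqiuyzoohyx" → prefix "k" already present; 10 new (q, i, u, y, z, o, o, h, y, x)
  "ejivqdu" → 7 new (e, j, i, v, q, d, u)
  "kql" → prefix "kq" already present; 1 new (l)
  "ejivdslqwbb" → prefix "ejiv" already present; 7 new (d, s, l, q, w, b, b)
  "ejivvwy" → prefix "ejiv" already present; 3 new (v, w, y)
  "ejivfxyk" → prefix "ejiv" already present; 4 new (f, x, y, k)
  "ejivqkckrre" → prefix "ejivq" already present; 6 new (k, c, k, r, r, e)
  "kiydj" → prefix "k" already present; 4 new (i, y, d, j)
  "ejiveblvgrx" → prefix "ejiv" already present; 7 new (e, b, l, v, g, r, x)
  "ejivfqwmplj" → prefix "ejivf" already present; 6 new (q, w, m, p, l, j)
  "ejivwpgnmr" → prefix "ejiv" already present; 6 new (w, p, g, n, m, r)
  "ejivitk" → prefix "ejiv" already present; 3 new (i, t, k)
  "ejivqysnubf" → prefix "ejivq" already present; 6 new (y, s, n, u, b, f)
  "ejivp" → prefix "ejiv" already present; 1 new (p)
Total nodes = 9 + 10 + 7 + 1 + 7 + 3 + 4 + 6 + 4 + 7 + 6 + 6 + 3 + 6 + 1 = 80

80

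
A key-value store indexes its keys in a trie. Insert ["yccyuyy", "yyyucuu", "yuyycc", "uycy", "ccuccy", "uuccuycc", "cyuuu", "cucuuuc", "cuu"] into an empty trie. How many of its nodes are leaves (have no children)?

Leaves are exactly the stored words that no other stored word extends.
Those words: "ccuccy", "cucuuuc", "cuu", "cyuuu", "uuccuycc", "uycy", "yccyuyy", "yuyycc", "yyyucuu"
Leaf count: 9

9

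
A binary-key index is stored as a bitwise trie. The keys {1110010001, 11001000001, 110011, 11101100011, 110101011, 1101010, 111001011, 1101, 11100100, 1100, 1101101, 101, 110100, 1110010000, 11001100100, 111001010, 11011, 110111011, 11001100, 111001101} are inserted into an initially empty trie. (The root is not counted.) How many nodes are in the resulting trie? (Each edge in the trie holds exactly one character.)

55

Trace insertions, counting only characters that open a new branch:
  "1110010001" → 10 new (1, 1, 1, 0, 0, 1, 0, 0, 0, 1)
  "11001000001" → prefix "11" already present; 9 new (0, 0, 1, 0, 0, 0, 0, 0, 1)
  "110011" → prefix "11001" already present; 1 new (1)
  "11101100011" → prefix "1110" already present; 7 new (1, 1, 0, 0, 0, 1, 1)
  "110101011" → prefix "110" already present; 6 new (1, 0, 1, 0, 1, 1)
  "1101010" → prefix "1101010" already present; 0 new (none)
  "111001011" → prefix "1110010" already present; 2 new (1, 1)
  "1101" → prefix "1101" already present; 0 new (none)
  "11100100" → prefix "11100100" already present; 0 new (none)
  "1100" → prefix "1100" already present; 0 new (none)
  "1101101" → prefix "1101" already present; 3 new (1, 0, 1)
  "101" → prefix "1" already present; 2 new (0, 1)
  "110100" → prefix "11010" already present; 1 new (0)
  "1110010000" → prefix "111001000" already present; 1 new (0)
  "11001100100" → prefix "110011" already present; 5 new (0, 0, 1, 0, 0)
  "111001010" → prefix "11100101" already present; 1 new (0)
  "11011" → prefix "11011" already present; 0 new (none)
  "110111011" → prefix "11011" already present; 4 new (1, 0, 1, 1)
  "11001100" → prefix "11001100" already present; 0 new (none)
  "111001101" → prefix "111001" already present; 3 new (1, 0, 1)
Total nodes = 10 + 9 + 1 + 7 + 6 + 0 + 2 + 0 + 0 + 0 + 3 + 2 + 1 + 1 + 5 + 1 + 0 + 4 + 0 + 3 = 55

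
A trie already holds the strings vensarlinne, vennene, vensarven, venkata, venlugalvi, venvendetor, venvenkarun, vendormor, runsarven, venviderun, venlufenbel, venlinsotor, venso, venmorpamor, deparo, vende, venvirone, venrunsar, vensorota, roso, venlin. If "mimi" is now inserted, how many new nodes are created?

"mimi" shares no prefix with any stored word, so all 4 characters open new nodes.
4 − 0 = 4 new nodes.

4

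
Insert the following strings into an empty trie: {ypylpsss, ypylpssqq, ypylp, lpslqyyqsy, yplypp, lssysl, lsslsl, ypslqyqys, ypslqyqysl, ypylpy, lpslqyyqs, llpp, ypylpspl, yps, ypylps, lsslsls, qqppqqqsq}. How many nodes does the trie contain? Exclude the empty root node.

56

For each word, the new-node count is its length minus the longest prefix already in the trie:
  "ypylpsss" → 8 new (y, p, y, l, p, s, s, s)
  "ypylpssqq" → prefix "ypylpss" already present; 2 new (q, q)
  "ypylp" → prefix "ypylp" already present; 0 new (none)
  "lpslqyyqsy" → 10 new (l, p, s, l, q, y, y, q, s, y)
  "yplypp" → prefix "yp" already present; 4 new (l, y, p, p)
  "lssysl" → prefix "l" already present; 5 new (s, s, y, s, l)
  "lsslsl" → prefix "lss" already present; 3 new (l, s, l)
  "ypslqyqys" → prefix "yp" already present; 7 new (s, l, q, y, q, y, s)
  "ypslqyqysl" → prefix "ypslqyqys" already present; 1 new (l)
  "ypylpy" → prefix "ypylp" already present; 1 new (y)
  "lpslqyyqs" → prefix "lpslqyyqs" already present; 0 new (none)
  "llpp" → prefix "l" already present; 3 new (l, p, p)
  "ypylpspl" → prefix "ypylps" already present; 2 new (p, l)
  "yps" → prefix "yps" already present; 0 new (none)
  "ypylps" → prefix "ypylps" already present; 0 new (none)
  "lsslsls" → prefix "lsslsl" already present; 1 new (s)
  "qqppqqqsq" → 9 new (q, q, p, p, q, q, q, s, q)
Total nodes = 8 + 2 + 0 + 10 + 4 + 5 + 3 + 7 + 1 + 1 + 0 + 3 + 2 + 0 + 0 + 1 + 9 = 56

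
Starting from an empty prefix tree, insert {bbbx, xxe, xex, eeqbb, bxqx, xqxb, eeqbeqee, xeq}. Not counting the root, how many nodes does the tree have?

25

Trie structure (* marks end of a word):
(root)
├─ b
│  ├─ b
│  │  └─ b
│  │     └─ x *
│  └─ x
│     └─ q
│        └─ x *
├─ e
│  └─ e
│     └─ q
│        └─ b
│           ├─ b *
│           └─ e
│              └─ q
│                 └─ e
│                    └─ e *
└─ x
   ├─ e
   │  ├─ q *
   │  └─ x *
   ├─ q
   │  └─ x
   │     └─ b *
   └─ x
      └─ e *
Counting every labelled node above: 25.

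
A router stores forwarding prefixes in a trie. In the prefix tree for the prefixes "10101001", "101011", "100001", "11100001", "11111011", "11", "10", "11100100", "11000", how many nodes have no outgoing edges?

Leaves are exactly the stored words that no other stored word extends.
Those words: "100001", "10101001", "101011", "11000", "11100001", "11100100", "11111011"
Leaf count: 7

7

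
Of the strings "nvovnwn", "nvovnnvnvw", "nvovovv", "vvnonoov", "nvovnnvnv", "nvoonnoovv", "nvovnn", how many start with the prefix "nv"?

Walk to "nv"; the words in its subtree are exactly those with that prefix.
Words under "nv": nvoonnoovv, nvovnn, nvovnnvnv, nvovnnvnvw, nvovnwn, nvovovv
Count: 6

6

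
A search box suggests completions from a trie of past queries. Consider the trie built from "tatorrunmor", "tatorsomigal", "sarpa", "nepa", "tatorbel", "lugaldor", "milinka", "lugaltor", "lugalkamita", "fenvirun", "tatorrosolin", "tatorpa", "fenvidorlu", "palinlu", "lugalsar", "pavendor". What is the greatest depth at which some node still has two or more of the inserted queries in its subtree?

The deepest shared node is where two words last agree before diverging.
"tatorrosolin" and "tatorrunmor" agree on "tatorr" (6 characters) before diverging; nothing deeper is shared.
Longest shared-prefix length: 6

6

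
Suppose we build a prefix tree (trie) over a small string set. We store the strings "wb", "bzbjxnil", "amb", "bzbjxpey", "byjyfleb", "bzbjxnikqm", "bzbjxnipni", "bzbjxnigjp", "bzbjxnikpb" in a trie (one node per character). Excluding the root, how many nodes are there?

34

Trace insertions, counting only characters that open a new branch:
  "wb" → 2 new (w, b)
  "bzbjxnil" → 8 new (b, z, b, j, x, n, i, l)
  "amb" → 3 new (a, m, b)
  "bzbjxpey" → prefix "bzbjx" already present; 3 new (p, e, y)
  "byjyfleb" → prefix "b" already present; 7 new (y, j, y, f, l, e, b)
  "bzbjxnikqm" → prefix "bzbjxni" already present; 3 new (k, q, m)
  "bzbjxnipni" → prefix "bzbjxni" already present; 3 new (p, n, i)
  "bzbjxnigjp" → prefix "bzbjxni" already present; 3 new (g, j, p)
  "bzbjxnikpb" → prefix "bzbjxnik" already present; 2 new (p, b)
Total nodes = 2 + 8 + 3 + 3 + 7 + 3 + 3 + 3 + 2 = 34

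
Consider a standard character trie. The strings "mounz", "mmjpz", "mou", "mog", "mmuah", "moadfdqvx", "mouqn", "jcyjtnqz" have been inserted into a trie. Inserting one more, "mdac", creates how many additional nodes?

3

Walking "mdac" from the root, the first 1 characters ("m") follow existing edges; "d" is the first miss.
So 4 − 1 = 3 new nodes.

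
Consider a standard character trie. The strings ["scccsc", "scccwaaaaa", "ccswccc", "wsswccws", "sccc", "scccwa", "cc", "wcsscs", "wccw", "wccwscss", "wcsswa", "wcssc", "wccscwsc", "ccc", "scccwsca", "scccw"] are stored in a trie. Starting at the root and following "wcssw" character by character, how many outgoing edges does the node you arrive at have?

Follow the path "wcssw" to its node, then look at its outgoing edges.
Distinct next characters after "wcssw": a.
That node has 1 child edge.

1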